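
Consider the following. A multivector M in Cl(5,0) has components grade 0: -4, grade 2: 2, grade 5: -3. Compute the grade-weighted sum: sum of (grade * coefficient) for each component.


Grade-weighted sum = sum of grade_k * coefficient_k
0*(-4) = 0
2*2 = 4
5*(-3) = -15
Total = 0 + 4 + (-15) = -11


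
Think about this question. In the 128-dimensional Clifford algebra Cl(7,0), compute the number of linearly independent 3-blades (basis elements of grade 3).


Number of grade-k basis blades in Cl(p,q) with n = p + q is C(n, k).
n = 7 + 0 = 7
C(7, 3) = 7! / (3! * 4!)
= 5040 / (6 * 24)
= 35


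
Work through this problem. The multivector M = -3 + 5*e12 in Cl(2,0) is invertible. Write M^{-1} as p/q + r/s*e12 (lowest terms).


M = -3 + 5*e12, where e12^2 = -1.
Since M commutes with its reverse ~M = a - b*e12, M * ~M = a^2 - b^2*e12^2 = a^2 + b^2.
So M^{-1} = ~M / (a^2 + b^2) = (a - b*e12)/(a^2 + b^2).
a^2 + b^2 = 9 + 25 = 34
Scalar part = -3/34 = -3/34
Bivector coeff = -5/34 = -5/34
M^{-1} = -3/34 - 5/34*e12


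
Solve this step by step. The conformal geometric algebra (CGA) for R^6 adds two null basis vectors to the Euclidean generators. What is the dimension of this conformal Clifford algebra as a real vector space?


The conformal model of R^6 uses Cl(7,1): the 6 Euclidean generators plus two extra orthogonal generators e+ (e+^2 = +1) and e- (e-^2 = -1), from which the null vectors e0, einf are built.
Number of generators m = 6 + 2 = 8.
dim Cl(p,q) = 2^m = 2^8 = 256


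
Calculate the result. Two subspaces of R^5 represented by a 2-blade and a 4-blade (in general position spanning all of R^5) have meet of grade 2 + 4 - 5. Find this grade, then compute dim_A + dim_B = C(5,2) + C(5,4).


Meet grade = grade(A) + grade(B) - n
= 2 + 4 - 5 = 1
C(5,2) = 10
C(5,4) = 5
dim_A + dim_B = 10 + 5 = 15


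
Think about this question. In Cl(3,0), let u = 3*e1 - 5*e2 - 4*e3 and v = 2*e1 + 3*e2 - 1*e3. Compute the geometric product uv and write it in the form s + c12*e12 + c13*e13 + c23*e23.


In Cl(3,0): e_i^2 = 1, e_ie_j = -e_je_i for i != j.
Scalar part = u . v = 3*2 + (-5)*3 + (-4)*(-1)
= 6 + (-15) + 4 = -5
e12 coeff = 3*3 - (-5)*2 = 9 - (-10) = 19
e13 coeff = 3*(-1) - (-4)*2 = -3 - (-8) = 5
e23 coeff = (-5)*(-1) - (-4)*3 = 5 - (-12) = 17
uv = -5 + 19*e12 + 5*e13 + 17*e23


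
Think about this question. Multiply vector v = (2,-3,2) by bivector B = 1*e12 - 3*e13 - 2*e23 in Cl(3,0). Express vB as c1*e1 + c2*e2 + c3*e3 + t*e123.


vB has grade-1 (vector) and grade-3 (trivector) parts: vB = (v _| B) + (v ^ B).
Vector part <vB>_1:
  e1: -v2*b12 - v3*b13 = -(-3)*(1) - (2)*(-3) = 9
  e2: v1*b12 - v3*b23 = (2)*(1) - (2)*(-2) = 6
  e3: v1*b13 + v2*b23 = (2)*(-3) + (-3)*(-2) = 0
Trivector part <vB>_3:
  e123: v1*b23 - v2*b13 + v3*b12 = (2)*(-2) - (-3)*(-3) + (2)*(1) = -11
vB = 9*e1 + 6*e2 + 0*e3 - 11*e123


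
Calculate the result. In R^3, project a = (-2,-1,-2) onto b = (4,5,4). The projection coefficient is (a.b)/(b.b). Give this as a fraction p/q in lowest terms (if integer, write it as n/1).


Projection coefficient = (a . b) / (b . b)
a . b = (-2)*4 + (-1)*5 + (-2)*4
= -8 + (-5) + (-8) = -21
b . b = 4^2 + 5^2 + 4^2
= 16 + 25 + 16 = 57
Coefficient = -21/57
In lowest terms: -7/19


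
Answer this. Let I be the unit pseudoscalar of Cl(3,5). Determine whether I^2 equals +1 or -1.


The pseudoscalar I = e1...e_n (product of all n generators) of Cl(p,q) satisfies I^2 = (-1)^(q + n(n-1)/2).
p = 3, q = 5, n = p + q = 8
n(n-1)/2 = 8 * 7 / 2 = 28
Exponent = q + n(n-1)/2 = 5 + 28 = 33
I^2 = (-1)^33 = -1


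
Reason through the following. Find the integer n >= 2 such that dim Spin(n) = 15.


dim Spin(n) = dim so(n) = n(n-1)/2.
Solve n(n-1)/2 = 15, i.e. n^2 - n - 30 = 0.
Discriminant = 1 + 8*15 = 121
n = (1 + sqrt(121))/2 = (1 + 11)/2 = 6


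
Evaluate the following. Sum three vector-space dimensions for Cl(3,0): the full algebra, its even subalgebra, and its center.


n = 3 + 0 = 3
Total dim = 2^3 = 8
Even subalgebra dim = 2^2 = 4
n is odd, so center dim = 2
Sum = 8 + 4 + 2 = 14


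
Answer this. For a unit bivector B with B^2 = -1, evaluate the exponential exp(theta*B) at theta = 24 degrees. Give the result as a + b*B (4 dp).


For a unit bivector B with B^2 = -1, the exponential series gives
e^(theta*B) = cos(theta) + sin(theta)*B (the GA analogue of Euler's formula).
theta = 24 degrees = 0.418879 rad
cos(24 deg) = 0.9135
sin(24 deg) = 0.4067
exp(theta*B) = 0.9135 + 0.4067*B


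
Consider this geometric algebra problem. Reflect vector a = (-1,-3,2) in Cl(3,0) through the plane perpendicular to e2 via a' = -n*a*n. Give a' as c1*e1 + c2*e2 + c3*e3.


Reflection formula: a' = -n*a*n, with n = e2 (unit vector, n^2 = 1).
For reflection through hyperplane perp to e2:
The component along e2 flips sign, others stay.
a = (-1, -3, 2)
a' = (-1, 3, 2)
a' = -1*e1 + 3*e2 + 2*e3


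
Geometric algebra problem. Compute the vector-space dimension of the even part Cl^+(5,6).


Even subalgebra dimension = 2^(n-1)
n = 5 + 6 = 11
2^(11 - 1) = 2^10 = 1024
Verification: sum of C(11,k) for even k = 1 + 55 + 330 + 462 + 165 + 11 = 1024
Result = 1024


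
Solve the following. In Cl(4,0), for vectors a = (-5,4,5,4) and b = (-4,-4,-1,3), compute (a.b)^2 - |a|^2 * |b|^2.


a . b = (-5)*(-4) + 4*(-4) + 5*(-1) + 4*3
= 20 + (-16) + (-5) + 12 = 11
|a|^2 = (-5)^2 + 4^2 + 5^2 + 4^2 = 82
|b|^2 = (-4)^2 + (-4)^2 + (-1)^2 + 3^2 = 42
(a.b)^2 = 11^2 = 121
|a|^2 * |b|^2 = 82 * 42 = 3444
Result = 121 - 3444 = -3323


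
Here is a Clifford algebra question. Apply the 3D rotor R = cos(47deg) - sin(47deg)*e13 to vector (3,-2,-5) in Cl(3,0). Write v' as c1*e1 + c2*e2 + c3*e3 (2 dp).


Rotor R = cos(47deg) - sin(47deg)*e13
Rotation angle theta = 2 * 47 = 94 degrees in the e13 plane (e1 -> e3).
The component perpendicular to the plane (e2) is invariant: v'_2 = v2 = -2.00
cos(94deg) = -0.0698, sin(94deg) = 0.9976
v'_1 = v1*cos(theta) - v3*sin(theta) = 3*(-0.0698) - (-5)*0.9976 = 4.78
v'_3 = v1*sin(theta) + v3*cos(theta) = 3*0.9976 + (-5)*(-0.0698) = 3.34
v' = 4.78*e1 - 2.00*e2 + 3.34*e3


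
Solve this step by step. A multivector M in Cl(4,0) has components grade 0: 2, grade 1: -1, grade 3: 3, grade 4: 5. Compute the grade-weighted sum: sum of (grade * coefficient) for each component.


Grade-weighted sum = sum of grade_k * coefficient_k
0*2 = 0
1*(-1) = -1
3*3 = 9
4*5 = 20
Total = 0 + (-1) + 9 + 20 = 28


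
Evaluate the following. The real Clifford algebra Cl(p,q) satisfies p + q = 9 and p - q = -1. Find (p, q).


We need p + q = 9 and p - q = -1.
Adding: 2p = 9 + (-1) = 8, so p = 4.
Then q = 9 - 4 = 5.
(p, q) = (4, 5)


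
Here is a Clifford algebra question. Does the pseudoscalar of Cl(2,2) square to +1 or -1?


The pseudoscalar I = e1...e_n (product of all n generators) of Cl(p,q) satisfies I^2 = (-1)^(q + n(n-1)/2).
p = 2, q = 2, n = p + q = 4
n(n-1)/2 = 4 * 3 / 2 = 6
Exponent = q + n(n-1)/2 = 2 + 6 = 8
I^2 = (-1)^8 = +1


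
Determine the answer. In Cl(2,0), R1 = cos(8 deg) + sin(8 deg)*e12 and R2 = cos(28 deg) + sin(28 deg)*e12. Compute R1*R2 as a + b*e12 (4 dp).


Same-plane rotors commute and their half-angles add:
R1*R2 = cos(a1 + a2) + sin(a1 + a2)*e12.
a1 + a2 = 8 + 28 = 36 deg
cos(36 deg) = 0.8090
sin(36 deg) = 0.5878
R1*R2 = 0.8090 + 0.5878*e12


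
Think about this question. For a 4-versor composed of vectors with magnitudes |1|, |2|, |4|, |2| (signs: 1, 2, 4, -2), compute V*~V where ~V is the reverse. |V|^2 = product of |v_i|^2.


Each vector v_i has |v_i|^2 = s_i^2
Squared scales: 1^2 = 1, 2^2 = 4, 4^2 = 16, (-2)^2 = 4
|V|^2 = 1 * 4 * 16 * 4
= 256


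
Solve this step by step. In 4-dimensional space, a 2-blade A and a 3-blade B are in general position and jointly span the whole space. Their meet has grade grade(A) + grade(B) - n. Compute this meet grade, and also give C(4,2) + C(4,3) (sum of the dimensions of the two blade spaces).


Meet grade = grade(A) + grade(B) - n
= 2 + 3 - 4 = 1
C(4,2) = 6
C(4,3) = 4
dim_A + dim_B = 6 + 4 = 10


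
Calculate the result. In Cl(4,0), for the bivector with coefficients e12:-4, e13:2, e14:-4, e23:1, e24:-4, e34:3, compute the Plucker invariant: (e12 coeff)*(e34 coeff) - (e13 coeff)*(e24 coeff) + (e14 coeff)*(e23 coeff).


Plucker relation: af - be + cd
a*f = (-4)*3 = -12
b*e = 2*(-4) = -8
c*d = (-4)*1 = -4
af - be + cd = -12 - (-8) + (-4)
= -8


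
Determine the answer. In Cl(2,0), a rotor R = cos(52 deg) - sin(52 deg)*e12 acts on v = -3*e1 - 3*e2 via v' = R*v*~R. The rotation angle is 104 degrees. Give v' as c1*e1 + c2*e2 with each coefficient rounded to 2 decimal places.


Rotor R = cos(52deg) - sin(52deg)*e12
Rotation angle theta = 2 * 52 = 104 degrees
v' = R*v*~R rotates v by theta.
cos(104deg) = -0.2419, sin(104deg) = 0.9703
v'_1 = -3*cos(104deg) - (-3)*sin(104deg)
= -3*(-0.2419) - (-3)*0.9703
= 3.64
v'_2 = -3*sin(104deg) + (-3)*cos(104deg)
= -3*0.9703 + (-3)*(-0.2419)
= -2.19
v' = 3.64*e1 - 2.19*e2


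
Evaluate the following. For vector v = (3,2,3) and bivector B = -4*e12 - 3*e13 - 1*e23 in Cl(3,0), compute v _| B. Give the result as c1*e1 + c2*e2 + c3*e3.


Left contraction v _| B = <vB>_1 (grade-1 part of the geometric product vB).
Using e1_|e12 = e2, e2_|e12 = -e1, e1_|e13 = e3, e3_|e13 = -e1, e2_|e23 = e3, e3_|e23 = -e2:
e1 coeff: -v2*b12 - v3*b13 = -(2)*(-4) - (3)*(-3) = 17
e2 coeff: v1*b12 - v3*b23 = (3)*(-4) - (3)*(-1) = -9
e3 coeff: v1*b13 + v2*b23 = (3)*(-3) + (2)*(-1) = -11
v _| B = 17*e1 - 9*e2 - 11*e3


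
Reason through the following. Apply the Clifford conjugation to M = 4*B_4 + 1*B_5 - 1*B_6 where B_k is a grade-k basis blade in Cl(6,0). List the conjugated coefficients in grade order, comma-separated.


Clifford conjugate sign for grade k: (-1)^(k(k+1)/2)
Grade 4: (-1)^(4*5/2) = (-1)^10 = 1, coeff 4 -> 4
Grade 5: (-1)^(5*6/2) = (-1)^15 = -1, coeff 1 -> -1
Grade 6: (-1)^(6*7/2) = (-1)^21 = -1, coeff -1 -> 1
Conjugated coefficients: 4, -1, 1


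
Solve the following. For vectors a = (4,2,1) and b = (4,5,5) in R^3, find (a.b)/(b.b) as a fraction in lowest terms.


Projection coefficient = (a . b) / (b . b)
a . b = 4*4 + 2*5 + 1*5
= 16 + 10 + 5 = 31
b . b = 4^2 + 5^2 + 5^2
= 16 + 25 + 25 = 66
Coefficient = 31/66
In lowest terms: 31/66


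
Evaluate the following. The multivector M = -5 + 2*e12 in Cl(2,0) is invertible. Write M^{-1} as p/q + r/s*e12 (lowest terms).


M = -5 + 2*e12, where e12^2 = -1.
Since M commutes with its reverse ~M = a - b*e12, M * ~M = a^2 - b^2*e12^2 = a^2 + b^2.
So M^{-1} = ~M / (a^2 + b^2) = (a - b*e12)/(a^2 + b^2).
a^2 + b^2 = 25 + 4 = 29
Scalar part = -5/29 = -5/29
Bivector coeff = -2/29 = -2/29
M^{-1} = -5/29 - 2/29*e12


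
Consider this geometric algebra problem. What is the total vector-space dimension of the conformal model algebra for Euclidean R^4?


The conformal model of R^4 uses Cl(5,1): the 4 Euclidean generators plus two extra orthogonal generators e+ (e+^2 = +1) and e- (e-^2 = -1), from which the null vectors e0, einf are built.
Number of generators m = 4 + 2 = 6.
dim Cl(p,q) = 2^m = 2^6 = 64


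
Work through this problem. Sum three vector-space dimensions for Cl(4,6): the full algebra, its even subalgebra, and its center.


n = 4 + 6 = 10
Total dim = 2^10 = 1024
Even subalgebra dim = 2^9 = 512
n is even, so center dim = 1
Sum = 1024 + 512 + 1 = 1537


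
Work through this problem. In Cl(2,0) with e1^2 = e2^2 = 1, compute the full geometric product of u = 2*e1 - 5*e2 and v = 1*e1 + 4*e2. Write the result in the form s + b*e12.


Expand: (2*e1 - 5*e2)(1*e1 + 4*e2)
= 2*1*e1e1 + 2*4*e1e2 + (-5)*1*e2e1 + (-5)*4*e2e2
Using e1^2 = e2^2 = 1, e2e1 = -e1e2:
Scalar part s = 2*1 + (-5)*4 = 2 + (-20) = -18
Bivector part b = 2*4 - (-5)*1 = 8 - (-5) = 13
uv = -18 + 13*e12


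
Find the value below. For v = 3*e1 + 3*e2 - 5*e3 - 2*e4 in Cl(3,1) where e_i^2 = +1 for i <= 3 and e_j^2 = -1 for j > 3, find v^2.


v^2 = sum of c_i^2 * e_i^2
Positive signature terms (e_i^2 = +1): 3^2 + 3^2 + (-5)^2 = 43
Negative signature terms (e_j^2 = -1): (-2)^2 = 4
v^2 = 43 - 4 = 39


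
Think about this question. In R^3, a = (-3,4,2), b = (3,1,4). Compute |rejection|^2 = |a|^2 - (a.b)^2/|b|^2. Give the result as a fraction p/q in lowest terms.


|a|^2 = (-3)^2 + 4^2 + 2^2 = 29
|b|^2 = 3^2 + 1^2 + 4^2 = 26
a . b = (-3)*3 + 4*1 + 2*4 = 3
(a.b)^2 = 3^2 = 9
|rej|^2 = 29 - 9/26
= (754 - 9)/26
= 745/26
In lowest terms: 745/26


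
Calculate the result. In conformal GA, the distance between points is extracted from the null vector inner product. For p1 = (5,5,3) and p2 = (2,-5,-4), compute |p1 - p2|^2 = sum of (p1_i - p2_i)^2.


p1 - p2 = (3, 10, 7)
|p1 - p2|^2 = 3^2 + 10^2 + 7^2
= 9 + 100 + 49
= 158


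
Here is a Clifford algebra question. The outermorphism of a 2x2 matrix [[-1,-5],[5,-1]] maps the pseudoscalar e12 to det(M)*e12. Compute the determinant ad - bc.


The outermorphism of a linear map f sends e1^e2 to f(e1)^f(e2).
f(e1) = -1*e1 + 5*e2
f(e2) = -5*e1 - 1*e2
f(e1) ^ f(e2) = (-1*e1 + 5*e2) ^ (-5*e1 - 1*e2)
= (-1)*(-1)*e12 + 5*(-5)*e21
= (1 - (-25))*e12
= 26*e12
Coefficient = 26


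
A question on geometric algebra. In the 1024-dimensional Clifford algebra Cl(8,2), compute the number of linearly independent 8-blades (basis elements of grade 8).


Number of grade-k basis blades in Cl(p,q) with n = p + q is C(n, k).
n = 8 + 2 = 10
C(10, 8) = 10! / (8! * 2!)
= 3628800 / (40320 * 2)
= 45


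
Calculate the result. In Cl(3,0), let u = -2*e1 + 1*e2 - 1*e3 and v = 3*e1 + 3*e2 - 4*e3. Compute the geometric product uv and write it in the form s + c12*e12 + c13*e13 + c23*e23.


In Cl(3,0): e_i^2 = 1, e_ie_j = -e_je_i for i != j.
Scalar part = u . v = (-2)*3 + 1*3 + (-1)*(-4)
= -6 + 3 + 4 = 1
e12 coeff = (-2)*3 - 1*3 = -6 - 3 = -9
e13 coeff = (-2)*(-4) - (-1)*3 = 8 - (-3) = 11
e23 coeff = 1*(-4) - (-1)*3 = -4 - (-3) = -1
uv = 1 - 9*e12 + 11*e13 - 1*e23


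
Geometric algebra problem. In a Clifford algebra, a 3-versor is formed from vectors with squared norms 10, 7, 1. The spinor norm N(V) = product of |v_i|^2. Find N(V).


Spinor norm N(V) = |v1|^2 * |v2|^2 * ... * |v3|^2
= 10 * 7 * 1
Running product: 10, 70, 70
N(V) = 70


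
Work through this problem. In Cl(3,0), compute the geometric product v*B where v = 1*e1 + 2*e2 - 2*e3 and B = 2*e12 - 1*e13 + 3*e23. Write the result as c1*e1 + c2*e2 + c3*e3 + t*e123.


vB has grade-1 (vector) and grade-3 (trivector) parts: vB = (v _| B) + (v ^ B).
Vector part <vB>_1:
  e1: -v2*b12 - v3*b13 = -(2)*(2) - (-2)*(-1) = -6
  e2: v1*b12 - v3*b23 = (1)*(2) - (-2)*(3) = 8
  e3: v1*b13 + v2*b23 = (1)*(-1) + (2)*(3) = 5
Trivector part <vB>_3:
  e123: v1*b23 - v2*b13 + v3*b12 = (1)*(3) - (2)*(-1) + (-2)*(2) = 1
vB = -6*e1 + 8*e2 + 5*e3 + 1*e123


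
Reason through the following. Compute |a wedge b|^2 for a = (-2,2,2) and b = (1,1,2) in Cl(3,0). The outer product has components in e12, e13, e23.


a wedge b = (a1*b2 - a2*b1)*e12 + (a1*b3 - a3*b1)*e13 + (a2*b3 - a3*b2)*e23
e12 coeff: (-2)*1 - 2*1 = -2 - 2 = -4
e13 coeff: (-2)*2 - 2*1 = -4 - 2 = -6
e23 coeff: 2*2 - 2*1 = 4 - 2 = 2
|a wedge b|^2 = (-4)^2 + (-6)^2 + 2^2
= 16 + 36 + 4
= 56


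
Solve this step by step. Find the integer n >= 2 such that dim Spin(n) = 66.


dim Spin(n) = dim so(n) = n(n-1)/2.
Solve n(n-1)/2 = 66, i.e. n^2 - n - 132 = 0.
Discriminant = 1 + 8*66 = 529
n = (1 + sqrt(529))/2 = (1 + 23)/2 = 12


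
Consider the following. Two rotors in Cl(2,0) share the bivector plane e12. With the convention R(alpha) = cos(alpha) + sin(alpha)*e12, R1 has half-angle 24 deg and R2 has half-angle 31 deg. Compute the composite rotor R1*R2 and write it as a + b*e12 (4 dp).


Same-plane rotors commute and their half-angles add:
R1*R2 = cos(a1 + a2) + sin(a1 + a2)*e12.
a1 + a2 = 24 + 31 = 55 deg
cos(55 deg) = 0.5736
sin(55 deg) = 0.8192
R1*R2 = 0.5736 + 0.8192*e12


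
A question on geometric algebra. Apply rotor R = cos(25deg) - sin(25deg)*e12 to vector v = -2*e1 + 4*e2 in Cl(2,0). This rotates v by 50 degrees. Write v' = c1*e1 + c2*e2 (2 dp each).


Rotor R = cos(25deg) - sin(25deg)*e12
Rotation angle theta = 2 * 25 = 50 degrees
v' = R*v*~R rotates v by theta.
cos(50deg) = 0.6428, sin(50deg) = 0.7660
v'_1 = -2*cos(50deg) - 4*sin(50deg)
= -2*0.6428 - 4*0.7660
= -4.35
v'_2 = -2*sin(50deg) + 4*cos(50deg)
= -2*0.7660 + 4*0.6428
= 1.04
v' = -4.35*e1 + 1.04*e2


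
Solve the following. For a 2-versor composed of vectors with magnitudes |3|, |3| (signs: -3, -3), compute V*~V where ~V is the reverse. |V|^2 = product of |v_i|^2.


Each vector v_i has |v_i|^2 = s_i^2
Squared scales: (-3)^2 = 9, (-3)^2 = 9
|V|^2 = 9 * 9
= 81


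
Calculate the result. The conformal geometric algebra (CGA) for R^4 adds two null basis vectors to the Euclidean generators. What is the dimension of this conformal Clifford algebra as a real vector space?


The conformal model of R^4 uses Cl(5,1): the 4 Euclidean generators plus two extra orthogonal generators e+ (e+^2 = +1) and e- (e-^2 = -1), from which the null vectors e0, einf are built.
Number of generators m = 4 + 2 = 6.
dim Cl(p,q) = 2^m = 2^6 = 64


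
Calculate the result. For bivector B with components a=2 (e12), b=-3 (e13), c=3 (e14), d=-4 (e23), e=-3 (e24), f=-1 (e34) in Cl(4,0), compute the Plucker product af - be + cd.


Plucker relation: af - be + cd
a*f = 2*(-1) = -2
b*e = (-3)*(-3) = 9
c*d = 3*(-4) = -12
af - be + cd = -2 - 9 + (-12)
= -23


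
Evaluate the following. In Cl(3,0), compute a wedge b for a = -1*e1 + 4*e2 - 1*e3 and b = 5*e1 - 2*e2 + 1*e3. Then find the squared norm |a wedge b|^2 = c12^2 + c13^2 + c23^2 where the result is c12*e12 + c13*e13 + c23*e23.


a wedge b = (a1*b2 - a2*b1)*e12 + (a1*b3 - a3*b1)*e13 + (a2*b3 - a3*b2)*e23
e12 coeff: (-1)*(-2) - 4*5 = 2 - 20 = -18
e13 coeff: (-1)*1 - (-1)*5 = -1 - (-5) = 4
e23 coeff: 4*1 - (-1)*(-2) = 4 - 2 = 2
|a wedge b|^2 = (-18)^2 + 4^2 + 2^2
= 324 + 16 + 4
= 344


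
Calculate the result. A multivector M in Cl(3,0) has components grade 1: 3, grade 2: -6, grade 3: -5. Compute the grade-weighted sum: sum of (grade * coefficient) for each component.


Grade-weighted sum = sum of grade_k * coefficient_k
1*3 = 3
2*(-6) = -12
3*(-5) = -15
Total = 3 + (-12) + (-15) = -24


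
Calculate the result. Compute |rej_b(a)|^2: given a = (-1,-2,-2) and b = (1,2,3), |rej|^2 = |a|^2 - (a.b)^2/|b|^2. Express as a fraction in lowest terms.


|a|^2 = (-1)^2 + (-2)^2 + (-2)^2 = 9
|b|^2 = 1^2 + 2^2 + 3^2 = 14
a . b = (-1)*1 + (-2)*2 + (-2)*3 = -11
(a.b)^2 = (-11)^2 = 121
|rej|^2 = 9 - 121/14
= (126 - 121)/14
= 5/14
In lowest terms: 5/14


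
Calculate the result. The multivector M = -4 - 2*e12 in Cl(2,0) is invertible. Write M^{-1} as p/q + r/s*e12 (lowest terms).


M = -4 - 2*e12, where e12^2 = -1.
Since M commutes with its reverse ~M = a - b*e12, M * ~M = a^2 - b^2*e12^2 = a^2 + b^2.
So M^{-1} = ~M / (a^2 + b^2) = (a - b*e12)/(a^2 + b^2).
a^2 + b^2 = 16 + 4 = 20
Scalar part = -4/20 = -1/5
Bivector coeff = 2/20 = 1/10
M^{-1} = -1/5 + 1/10*e12


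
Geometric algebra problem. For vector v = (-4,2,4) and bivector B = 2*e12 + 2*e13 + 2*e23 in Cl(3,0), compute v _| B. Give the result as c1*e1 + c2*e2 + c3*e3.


Left contraction v _| B = <vB>_1 (grade-1 part of the geometric product vB).
Using e1_|e12 = e2, e2_|e12 = -e1, e1_|e13 = e3, e3_|e13 = -e1, e2_|e23 = e3, e3_|e23 = -e2:
e1 coeff: -v2*b12 - v3*b13 = -(2)*(2) - (4)*(2) = -12
e2 coeff: v1*b12 - v3*b23 = (-4)*(2) - (4)*(2) = -16
e3 coeff: v1*b13 + v2*b23 = (-4)*(2) + (2)*(2) = -4
v _| B = -12*e1 - 16*e2 - 4*e3


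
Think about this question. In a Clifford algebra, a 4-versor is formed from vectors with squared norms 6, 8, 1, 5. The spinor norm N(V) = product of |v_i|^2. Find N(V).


Spinor norm N(V) = |v1|^2 * |v2|^2 * ... * |v4|^2
= 6 * 8 * 1 * 5
Running product: 6, 48, 48, 240
N(V) = 240


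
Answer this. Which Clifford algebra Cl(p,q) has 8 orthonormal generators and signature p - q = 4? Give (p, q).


We need p + q = 8 and p - q = 4.
Adding: 2p = 8 + 4 = 12, so p = 6.
Then q = 8 - 6 = 2.
(p, q) = (6, 2)


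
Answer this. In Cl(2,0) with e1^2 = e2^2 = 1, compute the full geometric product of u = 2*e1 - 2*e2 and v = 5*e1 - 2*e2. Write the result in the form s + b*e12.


Expand: (2*e1 - 2*e2)(5*e1 - 2*e2)
= 2*5*e1e1 + 2*(-2)*e1e2 + (-2)*5*e2e1 + (-2)*(-2)*e2e2
Using e1^2 = e2^2 = 1, e2e1 = -e1e2:
Scalar part s = 2*5 + (-2)*(-2) = 10 + 4 = 14
Bivector part b = 2*(-2) - (-2)*5 = -4 - (-10) = 6
uv = 14 + 6*e12


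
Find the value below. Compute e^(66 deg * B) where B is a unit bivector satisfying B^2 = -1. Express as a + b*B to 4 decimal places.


For a unit bivector B with B^2 = -1, the exponential series gives
e^(theta*B) = cos(theta) + sin(theta)*B (the GA analogue of Euler's formula).
theta = 66 degrees = 1.151917 rad
cos(66 deg) = 0.4067
sin(66 deg) = 0.9135
exp(theta*B) = 0.4067 + 0.9135*B


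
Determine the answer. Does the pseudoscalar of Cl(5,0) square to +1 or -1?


The pseudoscalar I = e1...e_n (product of all n generators) of Cl(p,q) satisfies I^2 = (-1)^(q + n(n-1)/2).
p = 5, q = 0, n = p + q = 5
n(n-1)/2 = 5 * 4 / 2 = 10
Exponent = q + n(n-1)/2 = 0 + 10 = 10
I^2 = (-1)^10 = +1


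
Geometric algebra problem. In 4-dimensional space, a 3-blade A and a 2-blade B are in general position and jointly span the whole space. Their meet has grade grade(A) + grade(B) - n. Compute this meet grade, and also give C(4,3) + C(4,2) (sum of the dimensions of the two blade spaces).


Meet grade = grade(A) + grade(B) - n
= 3 + 2 - 4 = 1
C(4,3) = 4
C(4,2) = 6
dim_A + dim_B = 4 + 6 = 10


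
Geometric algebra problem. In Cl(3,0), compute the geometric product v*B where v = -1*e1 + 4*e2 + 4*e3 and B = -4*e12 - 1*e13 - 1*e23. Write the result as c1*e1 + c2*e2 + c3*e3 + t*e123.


vB has grade-1 (vector) and grade-3 (trivector) parts: vB = (v _| B) + (v ^ B).
Vector part <vB>_1:
  e1: -v2*b12 - v3*b13 = -(4)*(-4) - (4)*(-1) = 20
  e2: v1*b12 - v3*b23 = (-1)*(-4) - (4)*(-1) = 8
  e3: v1*b13 + v2*b23 = (-1)*(-1) + (4)*(-1) = -3
Trivector part <vB>_3:
  e123: v1*b23 - v2*b13 + v3*b12 = (-1)*(-1) - (4)*(-1) + (4)*(-4) = -11
vB = 20*e1 + 8*e2 - 3*e3 - 11*e123


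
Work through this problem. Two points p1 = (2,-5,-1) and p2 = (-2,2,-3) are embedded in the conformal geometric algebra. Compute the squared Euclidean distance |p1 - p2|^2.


p1 - p2 = (4, -7, 2)
|p1 - p2|^2 = 4^2 + (-7)^2 + 2^2
= 16 + 49 + 4
= 69


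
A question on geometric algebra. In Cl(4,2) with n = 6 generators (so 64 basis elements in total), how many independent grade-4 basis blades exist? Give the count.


Number of grade-k basis blades in Cl(p,q) with n = p + q is C(n, k).
n = 4 + 2 = 6
C(6, 4) = 6! / (4! * 2!)
= 720 / (24 * 2)
= 15


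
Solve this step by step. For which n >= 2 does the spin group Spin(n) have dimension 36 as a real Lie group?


dim Spin(n) = dim so(n) = n(n-1)/2.
Solve n(n-1)/2 = 36, i.e. n^2 - n - 72 = 0.
Discriminant = 1 + 8*36 = 289
n = (1 + sqrt(289))/2 = (1 + 17)/2 = 9


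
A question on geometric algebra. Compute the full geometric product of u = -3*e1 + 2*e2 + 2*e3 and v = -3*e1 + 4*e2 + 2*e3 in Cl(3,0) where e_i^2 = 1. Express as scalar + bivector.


In Cl(3,0): e_i^2 = 1, e_ie_j = -e_je_i for i != j.
Scalar part = u . v = (-3)*(-3) + 2*4 + 2*2
= 9 + 8 + 4 = 21
e12 coeff = (-3)*4 - 2*(-3) = -12 - (-6) = -6
e13 coeff = (-3)*2 - 2*(-3) = -6 - (-6) = 0
e23 coeff = 2*2 - 2*4 = 4 - 8 = -4
uv = 21 - 6*e12 + 0*e13 - 4*e23


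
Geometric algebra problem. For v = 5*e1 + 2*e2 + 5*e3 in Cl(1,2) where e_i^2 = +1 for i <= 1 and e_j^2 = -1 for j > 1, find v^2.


v^2 = sum of c_i^2 * e_i^2
Positive signature terms (e_i^2 = +1): 5^2 = 25
Negative signature terms (e_j^2 = -1): 2^2 + 5^2 = 29
v^2 = 25 - 29 = -4


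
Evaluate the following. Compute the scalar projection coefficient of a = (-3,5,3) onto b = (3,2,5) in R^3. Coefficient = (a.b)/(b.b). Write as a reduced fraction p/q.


Projection coefficient = (a . b) / (b . b)
a . b = (-3)*3 + 5*2 + 3*5
= -9 + 10 + 15 = 16
b . b = 3^2 + 2^2 + 5^2
= 9 + 4 + 25 = 38
Coefficient = 16/38
In lowest terms: 8/19


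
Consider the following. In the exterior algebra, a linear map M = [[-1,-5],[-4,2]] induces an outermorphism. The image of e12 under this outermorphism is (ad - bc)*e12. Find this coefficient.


The outermorphism of a linear map f sends e1^e2 to f(e1)^f(e2).
f(e1) = -1*e1 - 4*e2
f(e2) = -5*e1 + 2*e2
f(e1) ^ f(e2) = (-1*e1 - 4*e2) ^ (-5*e1 + 2*e2)
= (-1)*2*e12 + (-4)*(-5)*e21
= (-2 - 20)*e12
= -22*e12
Coefficient = -22


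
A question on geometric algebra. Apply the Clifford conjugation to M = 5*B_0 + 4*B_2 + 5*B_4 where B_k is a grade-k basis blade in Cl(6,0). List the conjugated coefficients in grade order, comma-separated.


Clifford conjugate sign for grade k: (-1)^(k(k+1)/2)
Grade 0: (-1)^(0*1/2) = (-1)^0 = 1, coeff 5 -> 5
Grade 2: (-1)^(2*3/2) = (-1)^3 = -1, coeff 4 -> -4
Grade 4: (-1)^(4*5/2) = (-1)^10 = 1, coeff 5 -> 5
Conjugated coefficients: 5, -4, 5


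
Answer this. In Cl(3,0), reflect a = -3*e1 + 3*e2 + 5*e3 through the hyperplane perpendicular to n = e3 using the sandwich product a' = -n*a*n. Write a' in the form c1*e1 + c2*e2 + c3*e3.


Reflection formula: a' = -n*a*n, with n = e3 (unit vector, n^2 = 1).
For reflection through hyperplane perp to e3:
The component along e3 flips sign, others stay.
a = (-3, 3, 5)
a' = (-3, 3, -5)
a' = -3*e1 + 3*e2 - 5*e3


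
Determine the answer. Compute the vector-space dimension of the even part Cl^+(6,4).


Even subalgebra dimension = 2^(n-1)
n = 6 + 4 = 10
2^(10 - 1) = 2^9 = 512
Verification: sum of C(10,k) for even k = 1 + 45 + 210 + 210 + 45 + 1 = 512
Result = 512


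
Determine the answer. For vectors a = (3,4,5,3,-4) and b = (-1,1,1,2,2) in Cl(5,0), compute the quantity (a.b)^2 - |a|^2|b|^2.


a . b = 3*(-1) + 4*1 + 5*1 + 3*2 + (-4)*2
= -3 + 4 + 5 + 6 + (-8) = 4
|a|^2 = 3^2 + 4^2 + 5^2 + 3^2 + (-4)^2 = 75
|b|^2 = (-1)^2 + 1^2 + 1^2 + 2^2 + 2^2 = 11
(a.b)^2 = 4^2 = 16
|a|^2 * |b|^2 = 75 * 11 = 825
Result = 16 - 825 = -809


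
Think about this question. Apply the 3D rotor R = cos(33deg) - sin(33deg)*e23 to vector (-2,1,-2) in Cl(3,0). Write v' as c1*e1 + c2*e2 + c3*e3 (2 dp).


Rotor R = cos(33deg) - sin(33deg)*e23
Rotation angle theta = 2 * 33 = 66 degrees in the e23 plane (e2 -> e3).
The component perpendicular to the plane (e1) is invariant: v'_1 = v1 = -2.00
cos(66deg) = 0.4067, sin(66deg) = 0.9135
v'_2 = v2*cos(theta) - v3*sin(theta) = 1*0.4067 - (-2)*0.9135 = 2.23
v'_3 = v2*sin(theta) + v3*cos(theta) = 1*0.9135 + (-2)*0.4067 = 0.10
v' = -2.00*e1 + 2.23*e2 + 0.10*e3


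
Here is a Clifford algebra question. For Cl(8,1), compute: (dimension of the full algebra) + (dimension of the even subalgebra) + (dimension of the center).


n = 8 + 1 = 9
Total dim = 2^9 = 512
Even subalgebra dim = 2^8 = 256
n is odd, so center dim = 2
Sum = 512 + 256 + 2 = 770


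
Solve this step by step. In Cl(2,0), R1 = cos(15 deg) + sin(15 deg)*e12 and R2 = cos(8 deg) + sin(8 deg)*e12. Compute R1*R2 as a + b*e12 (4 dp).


Same-plane rotors commute and their half-angles add:
R1*R2 = cos(a1 + a2) + sin(a1 + a2)*e12.
a1 + a2 = 15 + 8 = 23 deg
cos(23 deg) = 0.9205
sin(23 deg) = 0.3907
R1*R2 = 0.9205 + 0.3907*e12


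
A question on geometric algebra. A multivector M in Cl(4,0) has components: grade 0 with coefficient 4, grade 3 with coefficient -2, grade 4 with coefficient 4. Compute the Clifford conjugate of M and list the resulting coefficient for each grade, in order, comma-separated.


Clifford conjugate sign for grade k: (-1)^(k(k+1)/2)
Grade 0: (-1)^(0*1/2) = (-1)^0 = 1, coeff 4 -> 4
Grade 3: (-1)^(3*4/2) = (-1)^6 = 1, coeff -2 -> -2
Grade 4: (-1)^(4*5/2) = (-1)^10 = 1, coeff 4 -> 4
Conjugated coefficients: 4, -2, 4


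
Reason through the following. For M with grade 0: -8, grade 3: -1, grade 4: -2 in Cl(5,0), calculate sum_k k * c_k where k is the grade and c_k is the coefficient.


Grade-weighted sum = sum of grade_k * coefficient_k
0*(-8) = 0
3*(-1) = -3
4*(-2) = -8
Total = 0 + (-3) + (-8) = -11


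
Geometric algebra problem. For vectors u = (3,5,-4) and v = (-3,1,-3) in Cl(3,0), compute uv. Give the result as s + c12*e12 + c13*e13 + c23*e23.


In Cl(3,0): e_i^2 = 1, e_ie_j = -e_je_i for i != j.
Scalar part = u . v = 3*(-3) + 5*1 + (-4)*(-3)
= -9 + 5 + 12 = 8
e12 coeff = 3*1 - 5*(-3) = 3 - (-15) = 18
e13 coeff = 3*(-3) - (-4)*(-3) = -9 - 12 = -21
e23 coeff = 5*(-3) - (-4)*1 = -15 - (-4) = -11
uv = 8 + 18*e12 - 21*e13 - 11*e23


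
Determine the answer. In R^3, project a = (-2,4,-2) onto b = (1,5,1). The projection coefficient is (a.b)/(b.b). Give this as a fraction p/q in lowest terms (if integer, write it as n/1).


Projection coefficient = (a . b) / (b . b)
a . b = (-2)*1 + 4*5 + (-2)*1
= -2 + 20 + (-2) = 16
b . b = 1^2 + 5^2 + 1^2
= 1 + 25 + 1 = 27
Coefficient = 16/27
In lowest terms: 16/27


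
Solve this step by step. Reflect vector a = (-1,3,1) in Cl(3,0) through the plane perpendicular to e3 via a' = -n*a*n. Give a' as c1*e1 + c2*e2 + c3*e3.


Reflection formula: a' = -n*a*n, with n = e3 (unit vector, n^2 = 1).
For reflection through hyperplane perp to e3:
The component along e3 flips sign, others stay.
a = (-1, 3, 1)
a' = (-1, 3, -1)
a' = -1*e1 + 3*e2 - 1*e3


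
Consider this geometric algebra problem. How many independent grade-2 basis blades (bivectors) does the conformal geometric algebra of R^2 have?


The conformal model of R^2 uses Cl(3,1) with m = 2 + 2 = 4 generators.
Number of grade-2 blades = C(m, 2) = C(4, 2)
= 4*3/2 = 6


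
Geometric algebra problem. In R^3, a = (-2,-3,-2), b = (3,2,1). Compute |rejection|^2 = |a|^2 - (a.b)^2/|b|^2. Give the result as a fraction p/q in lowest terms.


|a|^2 = (-2)^2 + (-3)^2 + (-2)^2 = 17
|b|^2 = 3^2 + 2^2 + 1^2 = 14
a . b = (-2)*3 + (-3)*2 + (-2)*1 = -14
(a.b)^2 = (-14)^2 = 196
|rej|^2 = 17 - 196/14
= (238 - 196)/14
= 42/14
In lowest terms: 3/1


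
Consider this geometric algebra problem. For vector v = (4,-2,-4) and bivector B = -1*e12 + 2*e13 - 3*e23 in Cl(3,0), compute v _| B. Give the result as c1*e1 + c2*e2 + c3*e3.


Left contraction v _| B = <vB>_1 (grade-1 part of the geometric product vB).
Using e1_|e12 = e2, e2_|e12 = -e1, e1_|e13 = e3, e3_|e13 = -e1, e2_|e23 = e3, e3_|e23 = -e2:
e1 coeff: -v2*b12 - v3*b13 = -(-2)*(-1) - (-4)*(2) = 6
e2 coeff: v1*b12 - v3*b23 = (4)*(-1) - (-4)*(-3) = -16
e3 coeff: v1*b13 + v2*b23 = (4)*(2) + (-2)*(-3) = 14
v _| B = 6*e1 - 16*e2 + 14*e3


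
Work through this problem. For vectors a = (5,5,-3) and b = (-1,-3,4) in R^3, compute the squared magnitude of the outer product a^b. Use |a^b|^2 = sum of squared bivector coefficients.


a wedge b = (a1*b2 - a2*b1)*e12 + (a1*b3 - a3*b1)*e13 + (a2*b3 - a3*b2)*e23
e12 coeff: 5*(-3) - 5*(-1) = -15 - (-5) = -10
e13 coeff: 5*4 - (-3)*(-1) = 20 - 3 = 17
e23 coeff: 5*4 - (-3)*(-3) = 20 - 9 = 11
|a wedge b|^2 = (-10)^2 + 17^2 + 11^2
= 100 + 289 + 121
= 510


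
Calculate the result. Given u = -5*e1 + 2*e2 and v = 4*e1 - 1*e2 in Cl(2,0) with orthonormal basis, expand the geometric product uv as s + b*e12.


Expand: (-5*e1 + 2*e2)(4*e1 - 1*e2)
= (-5)*4*e1e1 + (-5)*(-1)*e1e2 + 2*4*e2e1 + 2*(-1)*e2e2
Using e1^2 = e2^2 = 1, e2e1 = -e1e2:
Scalar part s = (-5)*4 + 2*(-1) = -20 + (-2) = -22
Bivector part b = (-5)*(-1) - 2*4 = 5 - 8 = -3
uv = -22 - 3*e12


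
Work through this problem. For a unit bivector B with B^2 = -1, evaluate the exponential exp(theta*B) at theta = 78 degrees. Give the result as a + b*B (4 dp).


For a unit bivector B with B^2 = -1, the exponential series gives
e^(theta*B) = cos(theta) + sin(theta)*B (the GA analogue of Euler's formula).
theta = 78 degrees = 1.361357 rad
cos(78 deg) = 0.2079
sin(78 deg) = 0.9781
exp(theta*B) = 0.2079 + 0.9781*B


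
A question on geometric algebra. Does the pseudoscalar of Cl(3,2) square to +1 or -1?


The pseudoscalar I = e1...e_n (product of all n generators) of Cl(p,q) satisfies I^2 = (-1)^(q + n(n-1)/2).
p = 3, q = 2, n = p + q = 5
n(n-1)/2 = 5 * 4 / 2 = 10
Exponent = q + n(n-1)/2 = 2 + 10 = 12
I^2 = (-1)^12 = +1


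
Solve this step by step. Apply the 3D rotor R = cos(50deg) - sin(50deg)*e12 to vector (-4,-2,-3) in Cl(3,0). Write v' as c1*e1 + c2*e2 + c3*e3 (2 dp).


Rotor R = cos(50deg) - sin(50deg)*e12
Rotation angle theta = 2 * 50 = 100 degrees in the e12 plane (e1 -> e2).
The component perpendicular to the plane (e3) is invariant: v'_3 = v3 = -3.00
cos(100deg) = -0.1736, sin(100deg) = 0.9848
v'_1 = v1*cos(theta) - v2*sin(theta) = -4*(-0.1736) - (-2)*0.9848 = 2.66
v'_2 = v1*sin(theta) + v2*cos(theta) = -4*0.9848 + (-2)*(-0.1736) = -3.59
v' = 2.66*e1 - 3.59*e2 - 3.00*e3


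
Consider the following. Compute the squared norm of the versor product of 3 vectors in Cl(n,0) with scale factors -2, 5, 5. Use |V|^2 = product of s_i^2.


Each vector v_i has |v_i|^2 = s_i^2
Squared scales: (-2)^2 = 4, 5^2 = 25, 5^2 = 25
|V|^2 = 4 * 25 * 25
= 2500


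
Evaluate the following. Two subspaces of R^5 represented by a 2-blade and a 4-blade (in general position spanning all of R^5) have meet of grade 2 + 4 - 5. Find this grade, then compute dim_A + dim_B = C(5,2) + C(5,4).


Meet grade = grade(A) + grade(B) - n
= 2 + 4 - 5 = 1
C(5,2) = 10
C(5,4) = 5
dim_A + dim_B = 10 + 5 = 15


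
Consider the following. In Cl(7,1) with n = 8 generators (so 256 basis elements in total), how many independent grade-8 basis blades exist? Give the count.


Number of grade-k basis blades in Cl(p,q) with n = p + q is C(n, k).
n = 7 + 1 = 8
C(8, 8) = 8! / (8! * 0!)
= 40320 / (40320 * 1)
= 1


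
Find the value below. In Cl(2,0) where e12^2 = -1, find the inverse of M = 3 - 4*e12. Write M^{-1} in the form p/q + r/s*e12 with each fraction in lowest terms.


M = 3 - 4*e12, where e12^2 = -1.
Since M commutes with its reverse ~M = a - b*e12, M * ~M = a^2 - b^2*e12^2 = a^2 + b^2.
So M^{-1} = ~M / (a^2 + b^2) = (a - b*e12)/(a^2 + b^2).
a^2 + b^2 = 9 + 16 = 25
Scalar part = 3/25 = 3/25
Bivector coeff = 4/25 = 4/25
M^{-1} = 3/25 + 4/25*e12


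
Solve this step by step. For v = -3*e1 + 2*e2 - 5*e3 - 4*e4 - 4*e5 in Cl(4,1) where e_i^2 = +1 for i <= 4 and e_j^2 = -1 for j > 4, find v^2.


v^2 = sum of c_i^2 * e_i^2
Positive signature terms (e_i^2 = +1): (-3)^2 + 2^2 + (-5)^2 + (-4)^2 = 54
Negative signature terms (e_j^2 = -1): (-4)^2 = 16
v^2 = 54 - 16 = 38


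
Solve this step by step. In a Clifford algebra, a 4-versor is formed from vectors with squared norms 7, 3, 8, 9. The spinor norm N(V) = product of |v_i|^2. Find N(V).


Spinor norm N(V) = |v1|^2 * |v2|^2 * ... * |v4|^2
= 7 * 3 * 8 * 9
Running product: 7, 21, 168, 1512
N(V) = 1512


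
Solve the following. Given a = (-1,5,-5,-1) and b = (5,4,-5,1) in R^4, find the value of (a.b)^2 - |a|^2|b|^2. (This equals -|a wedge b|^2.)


a . b = (-1)*5 + 5*4 + (-5)*(-5) + (-1)*1
= -5 + 20 + 25 + (-1) = 39
|a|^2 = (-1)^2 + 5^2 + (-5)^2 + (-1)^2 = 52
|b|^2 = 5^2 + 4^2 + (-5)^2 + 1^2 = 67
(a.b)^2 = 39^2 = 1521
|a|^2 * |b|^2 = 52 * 67 = 3484
Result = 1521 - 3484 = -1963


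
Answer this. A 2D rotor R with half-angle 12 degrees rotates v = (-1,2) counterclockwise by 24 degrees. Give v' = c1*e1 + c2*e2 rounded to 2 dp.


Rotor R = cos(12deg) - sin(12deg)*e12
Rotation angle theta = 2 * 12 = 24 degrees
v' = R*v*~R rotates v by theta.
cos(24deg) = 0.9135, sin(24deg) = 0.4067
v'_1 = -1*cos(24deg) - 2*sin(24deg)
= -1*0.9135 - 2*0.4067
= -1.73
v'_2 = -1*sin(24deg) + 2*cos(24deg)
= -1*0.4067 + 2*0.9135
= 1.42
v' = -1.73*e1 + 1.42*e2


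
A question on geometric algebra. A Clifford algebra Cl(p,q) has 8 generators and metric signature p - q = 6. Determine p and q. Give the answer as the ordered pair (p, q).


We need p + q = 8 and p - q = 6.
Adding: 2p = 8 + 6 = 14, so p = 7.
Then q = 8 - 7 = 1.
(p, q) = (7, 1)


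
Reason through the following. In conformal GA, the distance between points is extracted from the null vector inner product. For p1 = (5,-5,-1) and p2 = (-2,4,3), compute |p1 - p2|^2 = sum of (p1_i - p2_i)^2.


p1 - p2 = (7, -9, -4)
|p1 - p2|^2 = 7^2 + (-9)^2 + (-4)^2
= 49 + 81 + 16
= 146


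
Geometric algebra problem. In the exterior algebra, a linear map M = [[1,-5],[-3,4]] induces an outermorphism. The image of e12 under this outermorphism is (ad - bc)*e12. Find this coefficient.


The outermorphism of a linear map f sends e1^e2 to f(e1)^f(e2).
f(e1) = 1*e1 - 3*e2
f(e2) = -5*e1 + 4*e2
f(e1) ^ f(e2) = (1*e1 - 3*e2) ^ (-5*e1 + 4*e2)
= 1*4*e12 + (-3)*(-5)*e21
= (4 - 15)*e12
= -11*e12
Coefficient = -11


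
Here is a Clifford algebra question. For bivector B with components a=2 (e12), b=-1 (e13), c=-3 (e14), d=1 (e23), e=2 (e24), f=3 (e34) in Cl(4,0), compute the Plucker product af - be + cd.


Plucker relation: af - be + cd
a*f = 2*3 = 6
b*e = (-1)*2 = -2
c*d = (-3)*1 = -3
af - be + cd = 6 - (-2) + (-3)
= 5


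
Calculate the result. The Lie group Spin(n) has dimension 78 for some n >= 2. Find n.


dim Spin(n) = dim so(n) = n(n-1)/2.
Solve n(n-1)/2 = 78, i.e. n^2 - n - 156 = 0.
Discriminant = 1 + 8*78 = 625
n = (1 + sqrt(625))/2 = (1 + 25)/2 = 13


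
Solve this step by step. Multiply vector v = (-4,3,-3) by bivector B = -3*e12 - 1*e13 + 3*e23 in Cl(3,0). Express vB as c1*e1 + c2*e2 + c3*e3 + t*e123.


vB has grade-1 (vector) and grade-3 (trivector) parts: vB = (v _| B) + (v ^ B).
Vector part <vB>_1:
  e1: -v2*b12 - v3*b13 = -(3)*(-3) - (-3)*(-1) = 6
  e2: v1*b12 - v3*b23 = (-4)*(-3) - (-3)*(3) = 21
  e3: v1*b13 + v2*b23 = (-4)*(-1) + (3)*(3) = 13
Trivector part <vB>_3:
  e123: v1*b23 - v2*b13 + v3*b12 = (-4)*(3) - (3)*(-1) + (-3)*(-3) = 0
vB = 6*e1 + 21*e2 + 13*e3 + 0*e123


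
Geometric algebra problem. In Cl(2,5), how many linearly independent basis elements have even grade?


Even subalgebra dimension = 2^(n-1)
n = 2 + 5 = 7
2^(7 - 1) = 2^6 = 64
Verification: sum of C(7,k) for even k = 1 + 21 + 35 + 7 = 64
Result = 64


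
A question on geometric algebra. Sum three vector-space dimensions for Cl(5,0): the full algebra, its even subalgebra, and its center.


n = 5 + 0 = 5
Total dim = 2^5 = 32
Even subalgebra dim = 2^4 = 16
n is odd, so center dim = 2
Sum = 32 + 16 + 2 = 50


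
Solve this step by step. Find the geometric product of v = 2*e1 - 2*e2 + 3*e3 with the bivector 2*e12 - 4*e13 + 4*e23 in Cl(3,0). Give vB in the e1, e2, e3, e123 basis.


vB has grade-1 (vector) and grade-3 (trivector) parts: vB = (v _| B) + (v ^ B).
Vector part <vB>_1:
  e1: -v2*b12 - v3*b13 = -(-2)*(2) - (3)*(-4) = 16
  e2: v1*b12 - v3*b23 = (2)*(2) - (3)*(4) = -8
  e3: v1*b13 + v2*b23 = (2)*(-4) + (-2)*(4) = -16
Trivector part <vB>_3:
  e123: v1*b23 - v2*b13 + v3*b12 = (2)*(4) - (-2)*(-4) + (3)*(2) = 6
vB = 16*e1 - 8*e2 - 16*e3 + 6*e123


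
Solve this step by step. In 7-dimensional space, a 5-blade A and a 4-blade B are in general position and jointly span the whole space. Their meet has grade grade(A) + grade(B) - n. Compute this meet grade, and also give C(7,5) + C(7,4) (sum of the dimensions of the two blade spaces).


Meet grade = grade(A) + grade(B) - n
= 5 + 4 - 7 = 2
C(7,5) = 21
C(7,4) = 35
dim_A + dim_B = 21 + 35 = 56


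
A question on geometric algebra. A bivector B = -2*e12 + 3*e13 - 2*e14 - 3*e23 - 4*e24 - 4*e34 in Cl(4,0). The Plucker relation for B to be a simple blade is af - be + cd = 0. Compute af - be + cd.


Plucker relation: af - be + cd
a*f = (-2)*(-4) = 8
b*e = 3*(-4) = -12
c*d = (-2)*(-3) = 6
af - be + cd = 8 - (-12) + 6
= 26


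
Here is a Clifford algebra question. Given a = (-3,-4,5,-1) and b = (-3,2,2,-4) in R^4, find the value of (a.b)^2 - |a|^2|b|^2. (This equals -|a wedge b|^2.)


a . b = (-3)*(-3) + (-4)*2 + 5*2 + (-1)*(-4)
= 9 + (-8) + 10 + 4 = 15
|a|^2 = (-3)^2 + (-4)^2 + 5^2 + (-1)^2 = 51
|b|^2 = (-3)^2 + 2^2 + 2^2 + (-4)^2 = 33
(a.b)^2 = 15^2 = 225
|a|^2 * |b|^2 = 51 * 33 = 1683
Result = 225 - 1683 = -1458


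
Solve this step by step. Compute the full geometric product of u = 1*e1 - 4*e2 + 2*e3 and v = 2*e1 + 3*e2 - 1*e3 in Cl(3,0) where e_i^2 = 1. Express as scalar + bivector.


In Cl(3,0): e_i^2 = 1, e_ie_j = -e_je_i for i != j.
Scalar part = u . v = 1*2 + (-4)*3 + 2*(-1)
= 2 + (-12) + (-2) = -12
e12 coeff = 1*3 - (-4)*2 = 3 - (-8) = 11
e13 coeff = 1*(-1) - 2*2 = -1 - 4 = -5
e23 coeff = (-4)*(-1) - 2*3 = 4 - 6 = -2
uv = -12 + 11*e12 - 5*e13 - 2*e23
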